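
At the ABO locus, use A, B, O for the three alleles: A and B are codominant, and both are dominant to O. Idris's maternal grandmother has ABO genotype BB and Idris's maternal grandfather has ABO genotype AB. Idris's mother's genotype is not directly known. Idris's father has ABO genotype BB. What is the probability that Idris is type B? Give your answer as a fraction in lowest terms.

3/4

Idris's mother's ABO genotype from BB × AB: 1/2 AB, 1/2 BB.
Crossing each possibility with the father BB and summing P(type B): 1/2·1/2 + 1/2·1 = 3/4.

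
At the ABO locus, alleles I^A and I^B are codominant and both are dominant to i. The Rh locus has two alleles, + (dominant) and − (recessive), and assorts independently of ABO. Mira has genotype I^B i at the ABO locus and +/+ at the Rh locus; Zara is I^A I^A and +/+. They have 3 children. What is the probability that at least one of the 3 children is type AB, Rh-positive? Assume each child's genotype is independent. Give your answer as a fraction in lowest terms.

ABO cross I^B i × I^A I^A → 1/2 A, 1/2 AB.
Rh cross +/+ × +/+ → 1 Rh+; so P(type AB, Rh-positive) = 1/2 × 1 = 1/2 per child.
P(none) = (1/2)^3 = 1/8; P(at least one) = 1 − 1/8 = 7/8.

7/8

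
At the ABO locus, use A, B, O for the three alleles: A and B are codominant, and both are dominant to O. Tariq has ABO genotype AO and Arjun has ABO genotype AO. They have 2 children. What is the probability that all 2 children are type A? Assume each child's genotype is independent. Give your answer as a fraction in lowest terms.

9/16

ABO cross AO × AO → 1/4 O, 3/4 A.
So P(type A) = 3/4 per child.
All 2 independent: (3/4)^2 = 9/16.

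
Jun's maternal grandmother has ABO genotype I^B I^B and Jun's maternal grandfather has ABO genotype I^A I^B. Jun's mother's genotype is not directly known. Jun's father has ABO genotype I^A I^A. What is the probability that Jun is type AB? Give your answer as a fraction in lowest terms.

3/4

Jun's mother's ABO genotype from I^B I^B × I^A I^B: 1/2 I^A I^B, 1/2 I^B I^B.
Crossing each possibility with the father I^A I^A and summing P(type AB): 1/2·1/2 + 1/2·1 = 3/4.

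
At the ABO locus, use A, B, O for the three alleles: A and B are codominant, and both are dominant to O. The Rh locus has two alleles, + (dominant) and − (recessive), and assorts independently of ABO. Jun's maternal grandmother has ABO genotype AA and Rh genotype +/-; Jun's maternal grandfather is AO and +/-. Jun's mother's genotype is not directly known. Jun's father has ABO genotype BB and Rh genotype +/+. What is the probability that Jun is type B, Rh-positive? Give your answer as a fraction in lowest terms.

1/4

Jun's mother's ABO genotype from AA × AO: 1/2 AA, 1/2 AO.
Crossing each possibility with the father BB and summing P(type B): 1/2·0 + 1/2·1/2 = 1/4.
Similarly for Rh via the mother's Rh distribution: P(Rh+) = 1.
Independent loci: 1/4 × 1 = 1/4.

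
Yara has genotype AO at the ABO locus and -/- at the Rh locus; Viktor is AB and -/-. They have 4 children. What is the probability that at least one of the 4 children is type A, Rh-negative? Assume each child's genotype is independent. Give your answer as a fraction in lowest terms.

ABO cross AO × AB → 1/2 A, 1/4 B, 1/4 AB.
Rh cross -/- × -/- → 1 Rh-; so P(type A, Rh-negative) = 1/2 × 1 = 1/2 per child.
P(none) = (1/2)^4 = 1/16; P(at least one) = 1 − 1/16 = 15/16.

15/16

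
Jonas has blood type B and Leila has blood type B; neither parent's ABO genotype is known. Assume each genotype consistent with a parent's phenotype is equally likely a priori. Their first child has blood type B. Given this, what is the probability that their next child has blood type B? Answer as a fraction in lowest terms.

19/20

Possible genotypes: Jonas ∈ {I^B I^B, I^B i}; Leila ∈ {I^B I^B, I^B i}.
Weight each parental genotype pair by prior × P(type-B child):
  I^B I^B × I^B I^B: posterior weight 4/15; P(next child type B) = 1.
  I^B I^B × I^B i: posterior weight 4/15; P(next child type B) = 1.
  I^B i × I^B I^B: posterior weight 4/15; P(next child type B) = 1.
  I^B i × I^B i: posterior weight 1/5; P(next child type B) = 3/4.
Weighted sum = 19/20.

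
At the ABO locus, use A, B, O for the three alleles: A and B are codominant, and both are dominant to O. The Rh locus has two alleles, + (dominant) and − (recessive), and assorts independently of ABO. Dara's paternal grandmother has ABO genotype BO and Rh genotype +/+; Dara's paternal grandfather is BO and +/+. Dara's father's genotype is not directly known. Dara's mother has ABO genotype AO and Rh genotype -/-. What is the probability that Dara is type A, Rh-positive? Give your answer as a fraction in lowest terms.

1/4

Dara's father's ABO genotype from BO × BO: 1/4 BB, 1/2 BO, 1/4 OO.
Crossing each possibility with the mother AO and summing P(type A): 1/4·0 + 1/2·1/4 + 1/4·1/2 = 1/4.
Similarly for Rh via the father's Rh distribution: P(Rh+) = 1.
Independent loci: 1/4 × 1 = 1/4.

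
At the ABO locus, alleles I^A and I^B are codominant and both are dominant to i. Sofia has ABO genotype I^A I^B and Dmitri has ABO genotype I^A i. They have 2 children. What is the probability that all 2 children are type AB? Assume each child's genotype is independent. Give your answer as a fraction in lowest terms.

1/16

ABO cross I^A I^B × I^A i → 1/2 A, 1/4 B, 1/4 AB.
So P(type AB) = 1/4 per child.
All 2 independent: (1/4)^2 = 1/16.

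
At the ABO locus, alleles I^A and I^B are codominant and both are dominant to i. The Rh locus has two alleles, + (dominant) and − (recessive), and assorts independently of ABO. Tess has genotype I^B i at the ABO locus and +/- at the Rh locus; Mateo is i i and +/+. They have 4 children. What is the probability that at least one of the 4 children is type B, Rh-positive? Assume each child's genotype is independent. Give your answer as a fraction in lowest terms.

ABO cross I^B i × i i → 1/2 O, 1/2 B.
Rh cross +/- × +/+ → 1 Rh+; so P(type B, Rh-positive) = 1/2 × 1 = 1/2 per child.
P(none) = (1/2)^4 = 1/16; P(at least one) = 1 − 1/16 = 15/16.

15/16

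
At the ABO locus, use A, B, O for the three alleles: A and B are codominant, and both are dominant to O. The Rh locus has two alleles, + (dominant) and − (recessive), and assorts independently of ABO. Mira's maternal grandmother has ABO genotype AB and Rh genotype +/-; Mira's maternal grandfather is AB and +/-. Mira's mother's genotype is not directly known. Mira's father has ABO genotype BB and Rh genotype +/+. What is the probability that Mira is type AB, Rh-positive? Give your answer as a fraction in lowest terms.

Mira's mother's ABO genotype from AB × AB: 1/4 AA, 1/2 AB, 1/4 BB.
Crossing each possibility with the father BB and summing P(type AB): 1/4·1 + 1/2·1/2 + 1/4·0 = 1/2.
Similarly for Rh via the mother's Rh distribution: P(Rh+) = 1.
Independent loci: 1/2 × 1 = 1/2.

1/2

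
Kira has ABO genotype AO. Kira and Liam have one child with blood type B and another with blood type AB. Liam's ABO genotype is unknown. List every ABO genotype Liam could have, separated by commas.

For each candidate genotype of Liam, check whether crossing it with AO can produce every observed child phenotype.
  AA → possible child types {A} ✗
  AB → possible child types {A, B, AB} ✓
  AO → possible child types {O, A} ✗
  BB → possible child types {B, AB} ✓
  BO → possible child types {O, A, B, AB} ✓
  OO → possible child types {O, A} ✗

AB, BB, BO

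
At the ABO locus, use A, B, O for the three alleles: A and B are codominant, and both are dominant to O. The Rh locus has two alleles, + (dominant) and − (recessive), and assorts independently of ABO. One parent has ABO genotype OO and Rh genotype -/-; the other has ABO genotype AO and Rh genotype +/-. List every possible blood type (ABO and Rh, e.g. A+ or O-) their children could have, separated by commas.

O+, O-, A+, A-

Gametes from OO × AO give offspring ABO genotypes AO, OO, i.e. phenotypes O, A.
Rh cross -/- × +/- → phenotypes Rh+, Rh-.
Combining independently: O+, O-, A+, A-.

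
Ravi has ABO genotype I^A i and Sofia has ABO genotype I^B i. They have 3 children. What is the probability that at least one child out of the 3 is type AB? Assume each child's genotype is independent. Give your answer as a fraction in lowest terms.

ABO cross I^A i × I^B i → 1/4 O, 1/4 A, 1/4 B, 1/4 AB.
So P(type AB) = 1/4 per child.
P(none) = (3/4)^3 = 27/64; P(at least one) = 1 − 27/64 = 37/64.

37/64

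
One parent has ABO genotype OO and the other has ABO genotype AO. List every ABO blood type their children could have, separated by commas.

Gametes from OO × AO give offspring ABO genotypes AO, OO, i.e. phenotypes O, A.

O, A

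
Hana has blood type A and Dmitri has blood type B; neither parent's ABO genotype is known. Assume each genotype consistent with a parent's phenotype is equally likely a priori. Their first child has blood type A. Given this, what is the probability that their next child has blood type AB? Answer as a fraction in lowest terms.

5/12

Possible genotypes: Hana ∈ {AA, AO}; Dmitri ∈ {BB, BO}.
Weight each parental genotype pair by prior × P(type-A child):
  AA × BO: posterior weight 2/3; P(next child type AB) = 1/2.
  AO × BO: posterior weight 1/3; P(next child type AB) = 1/4.
Weighted sum = 5/12.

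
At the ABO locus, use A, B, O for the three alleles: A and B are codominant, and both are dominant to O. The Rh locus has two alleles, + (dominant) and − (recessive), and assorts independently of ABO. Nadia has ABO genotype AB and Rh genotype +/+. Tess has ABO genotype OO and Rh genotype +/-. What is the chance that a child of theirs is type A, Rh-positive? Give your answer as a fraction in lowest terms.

1/2

ABO cross AB × OO → offspring phenotypes: 1/2 A, 1/2 B.
Rh cross +/+ × +/- → 1 Rh+.
Independent loci: P(type A, Rh-positive) = 1/2 × 1 = 1/2.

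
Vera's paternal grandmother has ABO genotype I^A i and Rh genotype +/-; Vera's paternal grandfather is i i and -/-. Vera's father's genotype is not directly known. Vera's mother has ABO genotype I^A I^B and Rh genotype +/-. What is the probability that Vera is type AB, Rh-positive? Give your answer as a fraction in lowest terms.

Vera's father's ABO genotype from I^A i × i i: 1/2 I^A i, 1/2 i i.
Crossing each possibility with the mother I^A I^B and summing P(type AB): 1/2·1/4 + 1/2·0 = 1/8.
Similarly for Rh via the father's Rh distribution: P(Rh+) = 5/8.
Independent loci: 1/8 × 5/8 = 5/64.

5/64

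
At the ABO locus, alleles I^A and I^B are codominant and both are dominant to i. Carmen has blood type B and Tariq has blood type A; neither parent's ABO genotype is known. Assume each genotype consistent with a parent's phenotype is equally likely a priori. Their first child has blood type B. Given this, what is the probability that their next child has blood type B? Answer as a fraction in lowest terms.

5/12

Possible genotypes: Carmen ∈ {I^B I^B, I^B i}; Tariq ∈ {I^A I^A, I^A i}.
Weight each parental genotype pair by prior × P(type-B child):
  I^B I^B × I^A i: posterior weight 2/3; P(next child type B) = 1/2.
  I^B i × I^A i: posterior weight 1/3; P(next child type B) = 1/4.
Weighted sum = 5/12.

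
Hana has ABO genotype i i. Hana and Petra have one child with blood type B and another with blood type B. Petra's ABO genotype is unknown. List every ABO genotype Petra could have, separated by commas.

I^A I^B, I^B I^B, I^B i

For each candidate genotype of Petra, check whether crossing it with i i can produce every observed child phenotype.
  I^A I^A → possible child types {A} ✗
  I^A I^B → possible child types {A, B} ✓
  I^A i → possible child types {O, A} ✗
  I^B I^B → possible child types {B} ✓
  I^B i → possible child types {O, B} ✓
  i i → possible child types {O} ✗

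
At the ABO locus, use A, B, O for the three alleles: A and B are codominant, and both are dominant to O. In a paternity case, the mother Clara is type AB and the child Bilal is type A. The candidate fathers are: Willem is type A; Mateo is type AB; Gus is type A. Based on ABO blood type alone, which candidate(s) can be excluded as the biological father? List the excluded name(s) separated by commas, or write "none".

none

A candidate is excluded only if no genotype consistent with his phenotype could produce a type A child with a type AB mother.
Every candidate has at least one consistent genotype combination, so none can be excluded.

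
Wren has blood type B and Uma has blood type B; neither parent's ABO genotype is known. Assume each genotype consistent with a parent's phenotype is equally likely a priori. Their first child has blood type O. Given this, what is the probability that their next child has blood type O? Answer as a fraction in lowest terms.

Possible genotypes: Wren ∈ {I^B I^B, I^B i}; Uma ∈ {I^B I^B, I^B i}.
Weight each parental genotype pair by prior × P(type-O child):
  I^B i × I^B i: posterior weight 1; P(next child type O) = 1/4.
Weighted sum = 1/4.

1/4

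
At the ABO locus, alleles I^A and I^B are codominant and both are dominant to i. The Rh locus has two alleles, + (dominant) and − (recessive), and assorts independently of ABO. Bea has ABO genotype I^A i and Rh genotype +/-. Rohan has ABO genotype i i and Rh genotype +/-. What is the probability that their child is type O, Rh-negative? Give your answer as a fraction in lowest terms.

ABO cross I^A i × i i → offspring phenotypes: 1/2 O, 1/2 A.
Rh cross +/- × +/- → 3/4 Rh+, 1/4 Rh-.
Independent loci: P(type O, Rh-negative) = 1/2 × 1/4 = 1/8.

1/8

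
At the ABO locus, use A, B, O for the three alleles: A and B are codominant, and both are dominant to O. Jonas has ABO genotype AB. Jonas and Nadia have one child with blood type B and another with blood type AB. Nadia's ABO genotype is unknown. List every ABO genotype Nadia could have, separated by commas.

AB, AO, BB, BO

For each candidate genotype of Nadia, check whether crossing it with AB can produce every observed child phenotype.
  AA → possible child types {A, AB} ✗
  AB → possible child types {A, B, AB} ✓
  AO → possible child types {A, B, AB} ✓
  BB → possible child types {B, AB} ✓
  BO → possible child types {A, B, AB} ✓
  OO → possible child types {A, B} ✗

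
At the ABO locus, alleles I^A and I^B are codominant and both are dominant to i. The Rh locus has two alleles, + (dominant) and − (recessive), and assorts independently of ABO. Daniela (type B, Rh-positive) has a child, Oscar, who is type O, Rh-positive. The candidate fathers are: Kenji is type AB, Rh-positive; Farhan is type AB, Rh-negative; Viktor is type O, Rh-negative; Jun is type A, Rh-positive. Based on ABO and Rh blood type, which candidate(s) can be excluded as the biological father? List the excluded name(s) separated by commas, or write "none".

Kenji, Farhan

A candidate is excluded only if no genotype consistent with his phenotype could produce a type O, Rh-positive child with a type B, Rh-positive mother.
Kenji (type AB, Rh+): no genotype consistent with that phenotype can produce a type-O Rh+ child with a type-B mother.
Farhan (type AB, Rh-): no genotype consistent with that phenotype can produce a type-O Rh+ child with a type-B mother.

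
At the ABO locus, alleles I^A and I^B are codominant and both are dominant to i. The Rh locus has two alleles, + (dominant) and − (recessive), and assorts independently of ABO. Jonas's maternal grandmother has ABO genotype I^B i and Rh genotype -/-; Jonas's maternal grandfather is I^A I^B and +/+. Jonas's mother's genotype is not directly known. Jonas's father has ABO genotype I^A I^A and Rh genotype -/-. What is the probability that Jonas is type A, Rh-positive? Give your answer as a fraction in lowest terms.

1/4

Jonas's mother's ABO genotype from I^B i × I^A I^B: 1/4 I^A I^B, 1/4 I^A i, 1/4 I^B I^B, 1/4 I^B i.
Crossing each possibility with the father I^A I^A and summing P(type A): 1/4·1/2 + 1/4·1 + 1/4·0 + 1/4·1/2 = 1/2.
Similarly for Rh via the mother's Rh distribution: P(Rh+) = 1/2.
Independent loci: 1/2 × 1/2 = 1/4.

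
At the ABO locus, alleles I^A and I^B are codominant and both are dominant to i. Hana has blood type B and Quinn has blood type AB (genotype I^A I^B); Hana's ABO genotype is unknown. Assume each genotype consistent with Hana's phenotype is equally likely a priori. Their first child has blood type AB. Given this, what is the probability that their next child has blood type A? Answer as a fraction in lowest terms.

Possible genotypes: Hana ∈ {I^B I^B, I^B i}; Quinn ∈ {I^A I^B}.
Weight each parental genotype pair by prior × P(type-AB child):
  I^B I^B × I^A I^B: posterior weight 2/3; P(next child type A) = 0.
  I^B i × I^A I^B: posterior weight 1/3; P(next child type A) = 1/4.
Weighted sum = 1/12.

1/12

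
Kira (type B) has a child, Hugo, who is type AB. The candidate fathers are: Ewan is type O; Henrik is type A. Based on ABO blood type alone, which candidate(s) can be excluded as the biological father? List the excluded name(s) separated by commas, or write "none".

Ewan

A candidate is excluded only if no genotype consistent with his phenotype could produce a type AB child with a type B mother.
Ewan (type O): no genotype consistent with that phenotype can produce a type-AB child with a type-B mother.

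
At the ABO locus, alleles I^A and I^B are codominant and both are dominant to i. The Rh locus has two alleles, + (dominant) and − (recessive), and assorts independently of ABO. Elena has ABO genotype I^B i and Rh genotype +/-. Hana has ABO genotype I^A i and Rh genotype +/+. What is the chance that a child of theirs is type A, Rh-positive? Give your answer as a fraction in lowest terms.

1/4

ABO cross I^B i × I^A i → offspring phenotypes: 1/4 O, 1/4 A, 1/4 B, 1/4 AB.
Rh cross +/- × +/+ → 1 Rh+.
Independent loci: P(type A, Rh-positive) = 1/4 × 1 = 1/4.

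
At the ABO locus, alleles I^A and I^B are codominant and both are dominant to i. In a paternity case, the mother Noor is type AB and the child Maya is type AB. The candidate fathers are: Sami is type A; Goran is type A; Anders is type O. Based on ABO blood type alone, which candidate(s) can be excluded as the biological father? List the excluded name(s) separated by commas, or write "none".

Anders

A candidate is excluded only if no genotype consistent with his phenotype could produce a type AB child with a type AB mother.
Anders (type O): no genotype consistent with that phenotype can produce a type-AB child with a type-AB mother.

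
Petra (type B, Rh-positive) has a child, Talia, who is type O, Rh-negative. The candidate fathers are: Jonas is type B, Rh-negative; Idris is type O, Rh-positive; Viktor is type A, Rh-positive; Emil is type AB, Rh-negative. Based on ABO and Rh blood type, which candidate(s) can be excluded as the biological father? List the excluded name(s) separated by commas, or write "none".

Emil

A candidate is excluded only if no genotype consistent with his phenotype could produce a type O, Rh-negative child with a type B, Rh-positive mother.
Emil (type AB, Rh-): no genotype consistent with that phenotype can produce a type-O Rh- child with a type-B mother.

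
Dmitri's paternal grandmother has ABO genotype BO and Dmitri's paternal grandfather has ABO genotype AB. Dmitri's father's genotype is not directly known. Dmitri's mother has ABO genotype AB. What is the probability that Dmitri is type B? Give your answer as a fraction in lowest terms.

3/8

Dmitri's father's ABO genotype from BO × AB: 1/4 AB, 1/4 AO, 1/4 BB, 1/4 BO.
Crossing each possibility with the mother AB and summing P(type B): 1/4·1/4 + 1/4·1/4 + 1/4·1/2 + 1/4·1/2 = 3/8.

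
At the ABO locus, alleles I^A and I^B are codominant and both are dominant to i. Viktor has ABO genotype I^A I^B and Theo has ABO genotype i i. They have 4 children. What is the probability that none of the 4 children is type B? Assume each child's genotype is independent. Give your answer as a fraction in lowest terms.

1/16

ABO cross I^A I^B × i i → 1/2 A, 1/2 B.
So P(type B) = 1/2 per child.
P(not type B) = 1/2 for one child; (1/2)^4 = 1/16.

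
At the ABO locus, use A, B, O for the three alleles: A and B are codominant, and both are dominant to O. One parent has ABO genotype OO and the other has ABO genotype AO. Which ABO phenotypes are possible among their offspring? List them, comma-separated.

Gametes from OO × AO give offspring ABO genotypes AO, OO, i.e. phenotypes O, A.

O, A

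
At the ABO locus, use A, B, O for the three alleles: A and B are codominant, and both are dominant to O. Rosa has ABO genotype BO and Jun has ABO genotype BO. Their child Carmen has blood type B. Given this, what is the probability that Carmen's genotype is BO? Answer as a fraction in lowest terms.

Cross BO × BO → 1/4 BB, 1/2 BO, 1/4 OO.
Type-B genotypes among offspring: BB (1/4), BO (1/2); total 3/4.
P(BO | type B) = (1/2) / (3/4) = 2/3.

2/3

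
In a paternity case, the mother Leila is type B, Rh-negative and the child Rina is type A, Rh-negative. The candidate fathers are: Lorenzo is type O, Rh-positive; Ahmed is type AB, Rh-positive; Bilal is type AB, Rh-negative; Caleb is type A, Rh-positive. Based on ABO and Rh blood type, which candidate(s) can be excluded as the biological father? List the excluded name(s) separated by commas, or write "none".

Lorenzo

A candidate is excluded only if no genotype consistent with his phenotype could produce a type A, Rh-negative child with a type B, Rh-negative mother.
Lorenzo (type O, Rh+): no genotype consistent with that phenotype can produce a type-A Rh- child with a type-B mother.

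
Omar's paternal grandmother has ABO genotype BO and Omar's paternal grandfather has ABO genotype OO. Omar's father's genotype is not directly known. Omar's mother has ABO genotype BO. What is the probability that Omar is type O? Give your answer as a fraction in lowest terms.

Omar's father's ABO genotype from BO × OO: 1/2 BO, 1/2 OO.
Crossing each possibility with the mother BO and summing P(type O): 1/2·1/4 + 1/2·1/2 = 3/8.

3/8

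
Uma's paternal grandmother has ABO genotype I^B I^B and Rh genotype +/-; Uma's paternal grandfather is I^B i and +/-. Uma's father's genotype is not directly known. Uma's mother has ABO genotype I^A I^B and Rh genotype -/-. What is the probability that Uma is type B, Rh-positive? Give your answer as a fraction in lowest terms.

1/4

Uma's father's ABO genotype from I^B I^B × I^B i: 1/2 I^B I^B, 1/2 I^B i.
Crossing each possibility with the mother I^A I^B and summing P(type B): 1/2·1/2 + 1/2·1/2 = 1/2.
Similarly for Rh via the father's Rh distribution: P(Rh+) = 1/2.
Independent loci: 1/2 × 1/2 = 1/4.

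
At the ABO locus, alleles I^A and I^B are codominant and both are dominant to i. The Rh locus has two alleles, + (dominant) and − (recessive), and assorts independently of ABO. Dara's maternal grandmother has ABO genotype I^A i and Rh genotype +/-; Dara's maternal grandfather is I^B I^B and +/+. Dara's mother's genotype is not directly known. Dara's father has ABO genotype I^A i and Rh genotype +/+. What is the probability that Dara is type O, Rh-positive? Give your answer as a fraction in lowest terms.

Dara's mother's ABO genotype from I^A i × I^B I^B: 1/2 I^A I^B, 1/2 I^B i.
Crossing each possibility with the father I^A i and summing P(type O): 1/2·0 + 1/2·1/4 = 1/8.
Similarly for Rh via the mother's Rh distribution: P(Rh+) = 1.
Independent loci: 1/8 × 1 = 1/8.

1/8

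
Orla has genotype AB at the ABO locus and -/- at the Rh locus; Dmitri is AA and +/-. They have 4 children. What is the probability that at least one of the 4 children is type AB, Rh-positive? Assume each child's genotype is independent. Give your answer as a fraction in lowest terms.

175/256

ABO cross AB × AA → 1/2 A, 1/2 AB.
Rh cross -/- × +/- → 1/2 Rh+, 1/2 Rh-; so P(type AB, Rh-positive) = 1/2 × 1/2 = 1/4 per child.
P(none) = (3/4)^4 = 81/256; P(at least one) = 1 − 81/256 = 175/256.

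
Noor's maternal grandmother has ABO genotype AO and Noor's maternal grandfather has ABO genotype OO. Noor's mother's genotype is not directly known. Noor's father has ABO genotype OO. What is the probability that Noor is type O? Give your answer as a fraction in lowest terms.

Noor's mother's ABO genotype from AO × OO: 1/2 AO, 1/2 OO.
Crossing each possibility with the father OO and summing P(type O): 1/2·1/2 + 1/2·1 = 3/4.

3/4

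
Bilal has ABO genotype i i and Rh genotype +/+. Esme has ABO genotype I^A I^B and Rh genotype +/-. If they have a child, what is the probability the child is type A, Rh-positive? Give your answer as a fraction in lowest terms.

ABO cross i i × I^A I^B → offspring phenotypes: 1/2 A, 1/2 B.
Rh cross +/+ × +/- → 1 Rh+.
Independent loci: P(type A, Rh-positive) = 1/2 × 1 = 1/2.

1/2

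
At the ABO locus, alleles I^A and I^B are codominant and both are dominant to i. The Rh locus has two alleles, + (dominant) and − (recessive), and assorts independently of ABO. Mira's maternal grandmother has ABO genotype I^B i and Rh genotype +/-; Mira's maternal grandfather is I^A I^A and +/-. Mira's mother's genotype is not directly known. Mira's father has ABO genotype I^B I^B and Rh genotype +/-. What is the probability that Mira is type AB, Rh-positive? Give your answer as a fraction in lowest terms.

3/8

Mira's mother's ABO genotype from I^B i × I^A I^A: 1/2 I^A I^B, 1/2 I^A i.
Crossing each possibility with the father I^B I^B and summing P(type AB): 1/2·1/2 + 1/2·1/2 = 1/2.
Similarly for Rh via the mother's Rh distribution: P(Rh+) = 3/4.
Independent loci: 1/2 × 3/4 = 3/8.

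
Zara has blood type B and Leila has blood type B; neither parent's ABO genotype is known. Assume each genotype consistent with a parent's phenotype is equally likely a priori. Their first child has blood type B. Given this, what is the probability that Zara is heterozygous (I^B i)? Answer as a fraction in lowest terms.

Possible genotypes: Zara ∈ {I^B I^B, I^B i}; Leila ∈ {I^B I^B, I^B i}.
Weight each parental genotype pair by prior × P(type-B child):
  I^B I^B × I^B I^B: posterior weight 4/15.
  I^B I^B × I^B i: posterior weight 4/15.
  I^B i × I^B I^B: posterior weight 4/15.
  I^B i × I^B i: posterior weight 1/5.
Sum the posterior weight over pairs where Zara is I^B i: 7/15.

7/15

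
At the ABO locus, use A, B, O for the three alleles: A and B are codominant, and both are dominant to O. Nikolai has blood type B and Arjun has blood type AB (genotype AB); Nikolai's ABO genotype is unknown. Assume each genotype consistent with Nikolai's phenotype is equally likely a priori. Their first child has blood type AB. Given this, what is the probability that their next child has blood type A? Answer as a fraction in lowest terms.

1/12

Possible genotypes: Nikolai ∈ {BB, BO}; Arjun ∈ {AB}.
Weight each parental genotype pair by prior × P(type-AB child):
  BB × AB: posterior weight 2/3; P(next child type A) = 0.
  BO × AB: posterior weight 1/3; P(next child type A) = 1/4.
Weighted sum = 1/12.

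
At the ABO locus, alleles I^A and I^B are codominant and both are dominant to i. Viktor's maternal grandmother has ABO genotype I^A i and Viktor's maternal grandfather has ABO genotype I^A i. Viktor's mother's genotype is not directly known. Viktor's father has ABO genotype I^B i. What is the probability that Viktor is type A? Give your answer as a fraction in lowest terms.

1/4

Viktor's mother's ABO genotype from I^A i × I^A i: 1/4 I^A I^A, 1/2 I^A i, 1/4 i i.
Crossing each possibility with the father I^B i and summing P(type A): 1/4·1/2 + 1/2·1/4 + 1/4·0 = 1/4.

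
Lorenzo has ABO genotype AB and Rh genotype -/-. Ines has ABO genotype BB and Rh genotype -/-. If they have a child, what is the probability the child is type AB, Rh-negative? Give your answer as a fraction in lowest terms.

1/2

ABO cross AB × BB → offspring phenotypes: 1/2 B, 1/2 AB.
Rh cross -/- × -/- → 1 Rh-.
Independent loci: P(type AB, Rh-negative) = 1/2 × 1 = 1/2.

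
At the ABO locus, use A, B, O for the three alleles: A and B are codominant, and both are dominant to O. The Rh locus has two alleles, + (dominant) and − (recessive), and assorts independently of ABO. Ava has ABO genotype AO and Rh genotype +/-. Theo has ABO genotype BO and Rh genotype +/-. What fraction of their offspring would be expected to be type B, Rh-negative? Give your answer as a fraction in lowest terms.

1/16

ABO cross AO × BO → offspring phenotypes: 1/4 O, 1/4 A, 1/4 B, 1/4 AB.
Rh cross +/- × +/- → 3/4 Rh+, 1/4 Rh-.
Independent loci: P(type B, Rh-negative) = 1/4 × 1/4 = 1/16.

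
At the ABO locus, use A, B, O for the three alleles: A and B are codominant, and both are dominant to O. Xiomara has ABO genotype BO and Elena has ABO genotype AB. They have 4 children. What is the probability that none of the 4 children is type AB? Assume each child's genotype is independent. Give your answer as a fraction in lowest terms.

81/256

ABO cross BO × AB → 1/4 A, 1/2 B, 1/4 AB.
So P(type AB) = 1/4 per child.
P(not type AB) = 3/4 for one child; (3/4)^4 = 81/256.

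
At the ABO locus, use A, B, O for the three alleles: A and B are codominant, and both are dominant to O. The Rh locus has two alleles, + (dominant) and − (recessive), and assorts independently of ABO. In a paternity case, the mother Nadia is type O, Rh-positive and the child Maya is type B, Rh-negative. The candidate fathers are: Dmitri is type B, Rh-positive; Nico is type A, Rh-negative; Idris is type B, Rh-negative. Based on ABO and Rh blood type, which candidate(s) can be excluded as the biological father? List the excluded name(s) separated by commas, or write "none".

Nico

A candidate is excluded only if no genotype consistent with his phenotype could produce a type B, Rh-negative child with a type O, Rh-positive mother.
Nico (type A, Rh-): no genotype consistent with that phenotype can produce a type-B Rh- child with a type-O mother.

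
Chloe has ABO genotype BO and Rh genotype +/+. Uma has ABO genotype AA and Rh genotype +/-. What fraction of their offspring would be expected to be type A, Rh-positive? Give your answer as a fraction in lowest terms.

1/2

ABO cross BO × AA → offspring phenotypes: 1/2 A, 1/2 AB.
Rh cross +/+ × +/- → 1 Rh+.
Independent loci: P(type A, Rh-positive) = 1/2 × 1 = 1/2.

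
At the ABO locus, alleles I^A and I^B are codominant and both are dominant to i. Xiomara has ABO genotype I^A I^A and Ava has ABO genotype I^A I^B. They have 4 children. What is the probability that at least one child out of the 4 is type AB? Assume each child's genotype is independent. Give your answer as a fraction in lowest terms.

15/16

ABO cross I^A I^A × I^A I^B → 1/2 A, 1/2 AB.
So P(type AB) = 1/2 per child.
P(none) = (1/2)^4 = 1/16; P(at least one) = 1 − 1/16 = 15/16.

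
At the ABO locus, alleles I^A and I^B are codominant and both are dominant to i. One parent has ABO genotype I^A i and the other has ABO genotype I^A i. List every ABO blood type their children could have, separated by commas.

O, A

Gametes from I^A i × I^A i give offspring ABO genotypes I^A I^A, I^A i, i i, i.e. phenotypes O, A.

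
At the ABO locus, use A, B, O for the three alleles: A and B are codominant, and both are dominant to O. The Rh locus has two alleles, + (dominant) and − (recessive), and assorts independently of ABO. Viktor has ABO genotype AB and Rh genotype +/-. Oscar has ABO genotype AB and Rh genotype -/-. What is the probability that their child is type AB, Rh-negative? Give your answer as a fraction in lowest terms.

1/4

ABO cross AB × AB → offspring phenotypes: 1/4 A, 1/4 B, 1/2 AB.
Rh cross +/- × -/- → 1/2 Rh+, 1/2 Rh-.
Independent loci: P(type AB, Rh-negative) = 1/2 × 1/2 = 1/4.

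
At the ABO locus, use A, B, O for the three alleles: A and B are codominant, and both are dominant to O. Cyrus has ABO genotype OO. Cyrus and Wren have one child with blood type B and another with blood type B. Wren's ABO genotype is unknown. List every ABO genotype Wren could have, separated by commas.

AB, BB, BO

For each candidate genotype of Wren, check whether crossing it with OO can produce every observed child phenotype.
  AA → possible child types {A} ✗
  AB → possible child types {A, B} ✓
  AO → possible child types {O, A} ✗
  BB → possible child types {B} ✓
  BO → possible child types {O, B} ✓
  OO → possible child types {O} ✗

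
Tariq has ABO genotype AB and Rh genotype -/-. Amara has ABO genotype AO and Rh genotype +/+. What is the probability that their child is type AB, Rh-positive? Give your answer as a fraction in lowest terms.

1/4

ABO cross AB × AO → offspring phenotypes: 1/2 A, 1/4 B, 1/4 AB.
Rh cross -/- × +/+ → 1 Rh+.
Independent loci: P(type AB, Rh-positive) = 1/4 × 1 = 1/4.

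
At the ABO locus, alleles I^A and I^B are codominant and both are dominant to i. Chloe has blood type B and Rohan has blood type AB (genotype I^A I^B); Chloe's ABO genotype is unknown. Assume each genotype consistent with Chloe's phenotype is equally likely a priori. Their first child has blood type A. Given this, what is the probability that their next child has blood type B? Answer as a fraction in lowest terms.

1/2

Possible genotypes: Chloe ∈ {I^B I^B, I^B i}; Rohan ∈ {I^A I^B}.
Weight each parental genotype pair by prior × P(type-A child):
  I^B i × I^A I^B: posterior weight 1; P(next child type B) = 1/2.
Weighted sum = 1/2.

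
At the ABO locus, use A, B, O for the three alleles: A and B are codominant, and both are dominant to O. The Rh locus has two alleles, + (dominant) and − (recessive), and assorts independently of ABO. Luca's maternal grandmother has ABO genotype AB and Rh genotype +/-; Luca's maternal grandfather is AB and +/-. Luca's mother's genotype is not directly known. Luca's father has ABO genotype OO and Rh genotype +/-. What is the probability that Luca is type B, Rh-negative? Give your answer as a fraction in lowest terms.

1/8

Luca's mother's ABO genotype from AB × AB: 1/4 AA, 1/2 AB, 1/4 BB.
Crossing each possibility with the father OO and summing P(type B): 1/4·0 + 1/2·1/2 + 1/4·1 = 1/2.
Similarly for Rh via the mother's Rh distribution: P(Rh-) = 1/4.
Independent loci: 1/2 × 1/4 = 1/8.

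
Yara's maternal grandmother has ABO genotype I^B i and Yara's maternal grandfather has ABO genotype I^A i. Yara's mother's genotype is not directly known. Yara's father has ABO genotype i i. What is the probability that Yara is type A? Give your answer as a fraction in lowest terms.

Yara's mother's ABO genotype from I^B i × I^A i: 1/4 I^A I^B, 1/4 I^A i, 1/4 I^B i, 1/4 i i.
Crossing each possibility with the father i i and summing P(type A): 1/4·1/2 + 1/4·1/2 + 1/4·0 + 1/4·0 = 1/4.

1/4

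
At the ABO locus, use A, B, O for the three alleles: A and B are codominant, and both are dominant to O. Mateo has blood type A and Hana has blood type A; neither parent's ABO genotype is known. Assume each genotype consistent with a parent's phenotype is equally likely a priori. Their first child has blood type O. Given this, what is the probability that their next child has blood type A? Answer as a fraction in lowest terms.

Possible genotypes: Mateo ∈ {AA, AO}; Hana ∈ {AA, AO}.
Weight each parental genotype pair by prior × P(type-O child):
  AO × AO: posterior weight 1; P(next child type A) = 3/4.
Weighted sum = 3/4.

3/4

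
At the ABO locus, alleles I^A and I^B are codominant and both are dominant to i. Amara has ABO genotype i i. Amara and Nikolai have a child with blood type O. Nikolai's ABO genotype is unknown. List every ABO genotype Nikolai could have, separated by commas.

I^A i, I^B i, i i

For each candidate genotype of Nikolai, check whether crossing it with i i can produce every observed child phenotype.
  I^A I^A → possible child types {A} ✗
  I^A I^B → possible child types {A, B} ✗
  I^A i → possible child types {O, A} ✓
  I^B I^B → possible child types {B} ✗
  I^B i → possible child types {O, B} ✓
  i i → possible child types {O} ✓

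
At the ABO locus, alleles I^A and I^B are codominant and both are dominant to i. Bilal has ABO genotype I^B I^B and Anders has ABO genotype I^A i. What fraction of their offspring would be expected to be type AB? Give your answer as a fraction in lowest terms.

ABO cross I^B I^B × I^A i → offspring phenotypes: 1/2 B, 1/2 AB.
So P(type AB) = 1/2.

1/2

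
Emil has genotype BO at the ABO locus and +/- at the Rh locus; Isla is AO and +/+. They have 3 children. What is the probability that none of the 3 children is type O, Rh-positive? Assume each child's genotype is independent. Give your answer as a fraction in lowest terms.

ABO cross BO × AO → 1/4 O, 1/4 A, 1/4 B, 1/4 AB.
Rh cross +/- × +/+ → 1 Rh+; so P(type O, Rh-positive) = 1/4 × 1 = 1/4 per child.
P(not type O, Rh-positive) = 3/4 for one child; (3/4)^3 = 27/64.

27/64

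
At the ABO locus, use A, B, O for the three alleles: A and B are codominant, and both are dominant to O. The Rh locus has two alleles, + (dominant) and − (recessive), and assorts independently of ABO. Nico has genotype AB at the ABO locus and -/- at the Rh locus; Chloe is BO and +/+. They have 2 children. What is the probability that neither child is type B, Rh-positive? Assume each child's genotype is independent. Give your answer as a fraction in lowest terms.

ABO cross AB × BO → 1/4 A, 1/2 B, 1/4 AB.
Rh cross -/- × +/+ → 1 Rh+; so P(type B, Rh-positive) = 1/2 × 1 = 1/2 per child.
P(not type B, Rh-positive) = 1/2 for one child; (1/2)^2 = 1/4.

1/4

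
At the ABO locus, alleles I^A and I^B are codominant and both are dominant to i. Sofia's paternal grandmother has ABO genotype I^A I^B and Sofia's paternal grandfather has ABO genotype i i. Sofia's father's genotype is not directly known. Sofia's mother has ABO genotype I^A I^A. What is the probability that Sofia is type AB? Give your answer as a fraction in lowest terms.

Sofia's father's ABO genotype from I^A I^B × i i: 1/2 I^A i, 1/2 I^B i.
Crossing each possibility with the mother I^A I^A and summing P(type AB): 1/2·0 + 1/2·1/2 = 1/4.

1/4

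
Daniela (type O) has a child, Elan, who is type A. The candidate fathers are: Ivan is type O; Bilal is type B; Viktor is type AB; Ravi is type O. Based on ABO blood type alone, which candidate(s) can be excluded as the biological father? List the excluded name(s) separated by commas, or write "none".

Ivan, Bilal, Ravi

A candidate is excluded only if no genotype consistent with his phenotype could produce a type A child with a type O mother.
Ivan (type O): no genotype consistent with that phenotype can produce a type-A child with a type-O mother.
Bilal (type B): no genotype consistent with that phenotype can produce a type-A child with a type-O mother.
Ravi (type O): no genotype consistent with that phenotype can produce a type-A child with a type-O mother.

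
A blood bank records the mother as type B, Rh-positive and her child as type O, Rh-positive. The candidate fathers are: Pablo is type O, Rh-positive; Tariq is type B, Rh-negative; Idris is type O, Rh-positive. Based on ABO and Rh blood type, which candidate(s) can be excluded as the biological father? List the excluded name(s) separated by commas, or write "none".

A candidate is excluded only if no genotype consistent with his phenotype could produce a type O, Rh-positive child with a type B, Rh-positive mother.
Every candidate has at least one consistent genotype combination, so none can be excluded.

none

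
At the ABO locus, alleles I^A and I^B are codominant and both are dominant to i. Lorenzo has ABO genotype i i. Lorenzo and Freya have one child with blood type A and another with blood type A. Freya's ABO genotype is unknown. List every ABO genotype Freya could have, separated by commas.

I^A I^A, I^A I^B, I^A i

For each candidate genotype of Freya, check whether crossing it with i i can produce every observed child phenotype.
  I^A I^A → possible child types {A} ✓
  I^A I^B → possible child types {A, B} ✓
  I^A i → possible child types {O, A} ✓
  I^B I^B → possible child types {B} ✗
  I^B i → possible child types {O, B} ✗
  i i → possible child types {O} ✗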